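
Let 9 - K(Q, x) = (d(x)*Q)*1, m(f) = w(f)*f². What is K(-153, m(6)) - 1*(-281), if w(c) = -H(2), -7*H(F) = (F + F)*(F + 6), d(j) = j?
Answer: 178286/7 ≈ 25469.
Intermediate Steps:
H(F) = -2*F*(6 + F)/7 (H(F) = -(F + F)*(F + 6)/7 = -2*F*(6 + F)/7)
w(c) = 32/7 (w(c) = -(-2)*2*(6 + 2)/7 = -(-2)*2*8/7 = -1*(-32/7) = 32/7)
m(f) = 32*f²/7
K(Q, x) = 9 - Q*x (K(Q, x) = 9 - x*Q = 9 - Q*x)
K(-153, m(6)) - 1*(-281) = (9 - 1*(-153)*(32/7)*6²) - 1*(-281) = (9 - 1*(-153)*(32/7)*36) + 281 = (9 - 1*(-153)*1152/7) + 281 = (9 + 176256/7) + 281 = 176319/7 + 281 = 178286/7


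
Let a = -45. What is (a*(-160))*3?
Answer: 21600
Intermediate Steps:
(a*(-160))*3 = -45*(-160)*3 = 7200*3 = 21600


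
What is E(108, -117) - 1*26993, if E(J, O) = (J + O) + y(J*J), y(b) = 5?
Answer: -26997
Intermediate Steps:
E(J, O) = 5 + J + O (E(J, O) = (J + O) + 5 = 5 + J + O)
E(108, -117) - 1*26993 = (5 + 108 - 117) - 1*26993 = -4 - 26993 = -26997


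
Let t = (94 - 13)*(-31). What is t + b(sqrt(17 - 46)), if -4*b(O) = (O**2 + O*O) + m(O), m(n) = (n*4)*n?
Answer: -4935/2 ≈ -2467.5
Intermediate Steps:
m(n) = 4*n**2 (m(n) = (4*n)*n = 4*n**2)
t = -2511 (t = 81*(-31) = -2511)
b(O) = -3*O**2/2 (b(O) = -((O**2 + O*O) + 4*O**2)/4 = -((O**2 + O**2) + 4*O**2)/4 = -(2*O**2 + 4*O**2)/4 = -3*O**2/2)
t + b(sqrt(17 - 46)) = -2511 - 3*(sqrt(17 - 46))**2/2 = -2511 - 3*(sqrt(-29))**2/2 = -2511 - 3*(I*sqrt(29))**2/2 = -2511 - 3/2*(-29) = -2511 + 87/2 = -4935/2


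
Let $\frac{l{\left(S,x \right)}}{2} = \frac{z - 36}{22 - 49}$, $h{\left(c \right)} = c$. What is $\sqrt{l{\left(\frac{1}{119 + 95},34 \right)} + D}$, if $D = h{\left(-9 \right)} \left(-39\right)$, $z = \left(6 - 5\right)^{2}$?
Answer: $\frac{\sqrt{28641}}{9} \approx 18.804$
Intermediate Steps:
$z = 1$ ($z = 1^{2} = 1$)
$l{\left(S,x \right)} = \frac{70}{27}$ ($l{\left(S,x \right)} = 2 \frac{1 - 36}{22 - 49} = 2 \left(- \frac{35}{-27}\right) = 2 \left(\left(-35\right) \left(- \frac{1}{27}\right)\right) = 2 \cdot \frac{35}{27} = \frac{70}{27}$)
$D = 351$ ($D = \left(-9\right) \left(-39\right) = 351$)
$\sqrt{l{\left(\frac{1}{119 + 95},34 \right)} + D} = \sqrt{\frac{70}{27} + 351} = \sqrt{\frac{9547}{27}} = \frac{\sqrt{28641}}{9}$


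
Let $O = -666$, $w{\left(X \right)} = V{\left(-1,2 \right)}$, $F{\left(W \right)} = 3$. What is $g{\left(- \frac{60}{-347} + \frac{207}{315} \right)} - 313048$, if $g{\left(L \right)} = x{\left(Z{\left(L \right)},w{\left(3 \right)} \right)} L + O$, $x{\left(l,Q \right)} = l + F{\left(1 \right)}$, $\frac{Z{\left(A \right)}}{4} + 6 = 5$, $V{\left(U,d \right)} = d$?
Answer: $- \frac{3810066611}{12145} \approx -3.1372 \cdot 10^{5}$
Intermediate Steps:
$w{\left(X \right)} = 2$
$Z{\left(A \right)} = -4$ ($Z{\left(A \right)} = -24 + 4 \cdot 5 = -24 + 20 = -4$)
$x{\left(l,Q \right)} = 3 + l$ ($x{\left(l,Q \right)} = l + 3 = 3 + l$)
$g{\left(L \right)} = -666 - L$ ($g{\left(L \right)} = \left(3 - 4\right) L - 666 = - L - 666 = -666 - L$)
$g{\left(- \frac{60}{-347} + \frac{207}{315} \right)} - 313048 = \left(-666 - \left(- \frac{60}{-347} + \frac{207}{315}\right)\right) - 313048 = \left(-666 - \left(\left(-60\right) \left(- \frac{1}{347}\right) + 207 \cdot \frac{1}{315}\right)\right) - 313048 = \left(-666 - \left(\frac{60}{347} + \frac{23}{35}\right)\right) - 313048 = \left(-666 - \frac{10081}{12145}\right) - 313048 = - \frac{8098651}{12145} - 313048 = - \frac{3810066611}{12145}$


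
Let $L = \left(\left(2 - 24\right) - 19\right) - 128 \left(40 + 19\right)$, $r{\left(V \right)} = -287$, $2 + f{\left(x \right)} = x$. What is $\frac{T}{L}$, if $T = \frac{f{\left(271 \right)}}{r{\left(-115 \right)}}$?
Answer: $\frac{269}{2179191} \approx 0.00012344$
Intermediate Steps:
$f{\left(x \right)} = -2 + x$
$T = - \frac{269}{287}$ ($T = \frac{-2 + 271}{-287} = 269 \left(- \frac{1}{287}\right) = - \frac{269}{287} \approx -0.93728$)
$L = -7593$ ($L = \left(-22 - 19\right) - 7552 = -41 - 7552 = -7593$)
$\frac{T}{L} = - \frac{269}{287 \left(-7593\right)} = \left(- \frac{269}{287}\right) \left(- \frac{1}{7593}\right) = \frac{269}{2179191}$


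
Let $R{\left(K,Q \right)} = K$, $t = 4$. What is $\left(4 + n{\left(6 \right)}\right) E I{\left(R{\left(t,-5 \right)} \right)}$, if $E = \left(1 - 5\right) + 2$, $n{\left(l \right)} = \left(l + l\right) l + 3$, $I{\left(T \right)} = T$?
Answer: $-632$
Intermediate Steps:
$n{\left(l \right)} = 3 + 2 l^{2}$ ($n{\left(l \right)} = 2 l l + 3 = 2 l^{2} + 3 = 3 + 2 l^{2}$)
$E = -2$ ($E = -4 + 2 = -2$)
$\left(4 + n{\left(6 \right)}\right) E I{\left(R{\left(t,-5 \right)} \right)} = \left(4 + \left(3 + 2 \cdot 6^{2}\right)\right) \left(-2\right) 4 = \left(4 + \left(3 + 2 \cdot 36\right)\right) \left(-2\right) 4 = \left(4 + \left(3 + 72\right)\right) \left(-2\right) 4 = \left(4 + 75\right) \left(-2\right) 4 = 79 \left(-2\right) 4 = \left(-158\right) 4 = -632$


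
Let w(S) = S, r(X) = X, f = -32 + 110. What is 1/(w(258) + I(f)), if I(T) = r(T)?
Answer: 1/336 ≈ 0.0029762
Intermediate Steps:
f = 78
I(T) = T
1/(w(258) + I(f)) = 1/(258 + 78) = 1/336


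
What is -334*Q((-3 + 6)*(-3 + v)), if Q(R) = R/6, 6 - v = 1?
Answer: -334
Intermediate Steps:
v = 5 (v = 6 - 1*1 = 6 - 1 = 5)
Q(R) = R/6 (Q(R) = R*(⅙) = R/6)
-334*Q((-3 + 6)*(-3 + v)) = -167*(-3 + 6)*(-3 + 5)/3 = -167*3*2/3 = -167*6/3 = -334*1 = -334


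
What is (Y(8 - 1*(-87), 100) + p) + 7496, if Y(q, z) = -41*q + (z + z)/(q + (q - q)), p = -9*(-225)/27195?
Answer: 124118732/34447 ≈ 3603.2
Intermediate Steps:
p = 135/1813 (p = 2025*(1/27195) = 135/1813 ≈ 0.074462)
Y(q, z) = -41*q + 2*z/q (Y(q, z) = -41*q + (2*z)/(q + 0) = -41*q + (2*z)/q = -41*q + 2*z/q)
(Y(8 - 1*(-87), 100) + p) + 7496 = ((-41*(8 - 1*(-87)) + 2*100/(8 - 1*(-87))) + 135/1813) + 7496 = ((-41*(8 + 87) + 2*100/(8 + 87)) + 135/1813) + 7496 = ((-41*95 + 2*100/95) + 135/1813) + 7496 = ((-3895 + 2*100*(1/95)) + 135/1813) + 7496 = ((-3895 + 40/19) + 135/1813) + 7496 = (-73965/19 + 135/1813) + 7496 = -134095980/34447 + 7496 = 124118732/34447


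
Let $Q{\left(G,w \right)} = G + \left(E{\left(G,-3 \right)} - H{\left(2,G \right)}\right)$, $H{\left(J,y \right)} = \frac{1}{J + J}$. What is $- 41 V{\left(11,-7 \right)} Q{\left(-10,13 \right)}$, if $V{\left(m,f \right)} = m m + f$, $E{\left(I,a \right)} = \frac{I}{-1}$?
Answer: $\frac{2337}{2} \approx 1168.5$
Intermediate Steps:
$H{\left(J,y \right)} = \frac{1}{2 J}$
$E{\left(I,a \right)} = - I$ ($E{\left(I,a \right)} = I \left(-1\right) = - I$)
$V{\left(m,f \right)} = f + m^{2}$ ($V{\left(m,f \right)} = m^{2} + f = f + m^{2}$)
$Q{\left(G,w \right)} = - \frac{1}{4}$ ($Q{\left(G,w \right)} = G - \left(\frac{1}{4} + G\right) = - \frac{1}{4}$)
$- 41 V{\left(11,-7 \right)} Q{\left(-10,13 \right)} = - 41 \left(-7 + 11^{2}\right) \left(- \frac{1}{4}\right) = - 41 \left(-7 + 121\right) \left(- \frac{1}{4}\right) = \left(-41\right) 114 \left(- \frac{1}{4}\right) = \left(-4674\right) \left(- \frac{1}{4}\right) = \frac{2337}{2}$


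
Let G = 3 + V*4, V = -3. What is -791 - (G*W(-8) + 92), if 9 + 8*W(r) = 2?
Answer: -7127/8 ≈ -890.88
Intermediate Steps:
W(r) = -7/8 (W(r) = -9/8 + (⅛)*2 = -9/8 + ¼ = -7/8)
G = -9 (G = 3 - 3*4 = 3 - 12 = -9)
-791 - (G*W(-8) + 92) = -791 - (-9*(-7/8) + 92) = -791 - (63/8 + 92) = -791 - 1*799/8 = -791 - 799/8 = -7127/8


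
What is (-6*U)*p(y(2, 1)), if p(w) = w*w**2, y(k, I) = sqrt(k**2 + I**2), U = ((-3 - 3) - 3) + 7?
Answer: 60*sqrt(5) ≈ 134.16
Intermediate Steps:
U = -2 (U = (-6 - 3) + 7 = -9 + 7 = -2)
y(k, I) = sqrt(I**2 + k**2)
p(w) = w**3
(-6*U)*p(y(2, 1)) = (-6*(-2))*(sqrt(1**2 + 2**2))**3 = 12*(sqrt(1 + 4))**3 = 12*(sqrt(5))**3 = 12*(5*sqrt(5)) = 60*sqrt(5)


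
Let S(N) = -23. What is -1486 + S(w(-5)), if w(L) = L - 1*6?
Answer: -1509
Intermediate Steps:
w(L) = -6 + L (w(L) = L - 6 = -6 + L)
-1486 + S(w(-5)) = -1486 - 23 = -1509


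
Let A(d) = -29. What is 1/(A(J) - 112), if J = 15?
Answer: -1/141 ≈ -0.0070922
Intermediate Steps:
1/(A(J) - 112) = 1/(-29 - 112) = 1/(-141) = -1/141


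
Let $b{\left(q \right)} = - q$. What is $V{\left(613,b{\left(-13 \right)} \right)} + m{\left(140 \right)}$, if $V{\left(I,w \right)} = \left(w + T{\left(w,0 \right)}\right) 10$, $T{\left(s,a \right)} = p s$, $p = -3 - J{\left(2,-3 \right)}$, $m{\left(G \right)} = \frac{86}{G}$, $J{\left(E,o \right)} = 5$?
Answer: $- \frac{63657}{70} \approx -909.39$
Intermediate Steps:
$p = -8$ ($p = -3 - 5 = -8$)
$T{\left(s,a \right)} = - 8 s$
$V{\left(I,w \right)} = - 70 w$ ($V{\left(I,w \right)} = \left(w - 8 w\right) 10 = - 7 w 10 = - 70 w$)
$V{\left(613,b{\left(-13 \right)} \right)} + m{\left(140 \right)} = - 70 \left(\left(-1\right) \left(-13\right)\right) + \frac{86}{140} = \left(-70\right) 13 + 86 \cdot \frac{1}{140} = -910 + \frac{43}{70} = - \frac{63657}{70}$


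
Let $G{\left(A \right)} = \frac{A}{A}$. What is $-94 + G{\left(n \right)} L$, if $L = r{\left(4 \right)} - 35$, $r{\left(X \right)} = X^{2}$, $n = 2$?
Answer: $-113$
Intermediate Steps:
$G{\left(A \right)} = 1$
$L = -19$ ($L = 4^{2} - 35 = 16 - 35 = -19$)
$-94 + G{\left(n \right)} L = -94 + 1 \left(-19\right) = -94 - 19 = -113$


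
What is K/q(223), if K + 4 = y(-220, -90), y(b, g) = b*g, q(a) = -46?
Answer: -9898/23 ≈ -430.35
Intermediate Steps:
K = 19796 (K = -4 - 220*(-90) = -4 + 19800 = 19796)
K/q(223) = 19796/(-46) = 19796*(-1/46) = -9898/23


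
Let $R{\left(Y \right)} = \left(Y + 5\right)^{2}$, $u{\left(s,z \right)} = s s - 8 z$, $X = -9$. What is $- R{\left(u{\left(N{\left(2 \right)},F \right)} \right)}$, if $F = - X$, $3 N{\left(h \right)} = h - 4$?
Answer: $- \frac{358801}{81} \approx -4429.6$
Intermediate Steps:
$N{\left(h \right)} = - \frac{4}{3} + \frac{h}{3}$ ($N{\left(h \right)} = \frac{h - 4}{3} = \frac{-4 + h}{3} = - \frac{4}{3} + \frac{h}{3}$)
$F = 9$ ($F = \left(-1\right) \left(-9\right) = 9$)
$u{\left(s,z \right)} = s^{2} - 8 z$
$R{\left(Y \right)} = \left(5 + Y\right)^{2}$
$- R{\left(u{\left(N{\left(2 \right)},F \right)} \right)} = - \left(5 + \left(\left(- \frac{4}{3} + \frac{1}{3} \cdot 2\right)^{2} - 72\right)\right)^{2} = - \left(5 - \left(72 - \left(- \frac{4}{3} + \frac{2}{3}\right)^{2}\right)\right)^{2} = - \left(5 - \left(72 - \left(- \frac{2}{3}\right)^{2}\right)\right)^{2} = - \left(5 + \left(\frac{4}{9} - 72\right)\right)^{2} = - \left(5 - \frac{644}{9}\right)^{2} = - \left(- \frac{599}{9}\right)^{2} = \left(-1\right) \frac{358801}{81} = - \frac{358801}{81}$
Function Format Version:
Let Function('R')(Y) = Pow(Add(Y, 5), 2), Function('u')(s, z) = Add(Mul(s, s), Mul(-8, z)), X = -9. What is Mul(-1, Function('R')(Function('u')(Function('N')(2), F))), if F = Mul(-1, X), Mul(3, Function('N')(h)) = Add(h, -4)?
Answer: Rational(-358801, 81) ≈ -4429.6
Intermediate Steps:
Function('N')(h) = Add(Rational(-4, 3), Mul(Rational(1, 3), h)) (Function('N')(h) = Mul(Rational(1, 3), Add(h, -4)) = Mul(Rational(1, 3), Add(-4, h)) = Add(Rational(-4, 3), Mul(Rational(1, 3), h)))
F = 9 (F = Mul(-1, -9) = 9)
Function('u')(s, z) = Add(Pow(s, 2), Mul(-8, z))
Function('R')(Y) = Pow(Add(5, Y), 2)
Mul(-1, Function('R')(Function('u')(Function('N')(2), F))) = Mul(-1, Pow(Add(5, Add(Pow(Add(Rational(-4, 3), Mul(Rational(1, 3), 2)), 2), Mul(-8, 9))), 2)) = Mul(-1, Pow(Add(5, Add(Pow(Add(Rational(-4, 3), Rational(2, 3)), 2), -72)), 2)) = Mul(-1, Pow(Add(5, Add(Pow(Rational(-2, 3), 2), -72)), 2)) = Mul(-1, Pow(Add(5, Add(Rational(4, 9), -72)), 2)) = Mul(-1, Pow(Add(5, Rational(-644, 9)), 2)) = Mul(-1, Pow(Rational(-599, 9), 2)) = Mul(-1, Rational(358801, 81)) = Rational(-358801, 81)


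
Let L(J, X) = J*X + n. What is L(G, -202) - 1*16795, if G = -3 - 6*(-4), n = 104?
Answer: -20933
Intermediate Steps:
G = 21 (G = -3 + 24 = 21)
L(J, X) = 104 + J*X (L(J, X) = J*X + 104 = 104 + J*X)
L(G, -202) - 1*16795 = (104 + 21*(-202)) - 1*16795 = (104 - 4242) - 16795 = -4138 - 16795 = -20933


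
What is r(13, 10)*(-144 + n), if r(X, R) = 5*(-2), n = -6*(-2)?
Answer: 1320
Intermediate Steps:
n = 12
r(X, R) = -10
r(13, 10)*(-144 + n) = -10*(-144 + 12) = -10*(-132) = 1320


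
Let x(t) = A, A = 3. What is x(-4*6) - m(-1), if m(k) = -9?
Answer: 12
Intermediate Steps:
x(t) = 3
x(-4*6) - m(-1) = 3 - 1*(-9) = 3 + 9 = 12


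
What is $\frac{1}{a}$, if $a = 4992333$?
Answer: $\frac{1}{4992333} \approx 2.0031 \cdot 10^{-7}$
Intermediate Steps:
$\frac{1}{a} = \frac{1}{4992333}$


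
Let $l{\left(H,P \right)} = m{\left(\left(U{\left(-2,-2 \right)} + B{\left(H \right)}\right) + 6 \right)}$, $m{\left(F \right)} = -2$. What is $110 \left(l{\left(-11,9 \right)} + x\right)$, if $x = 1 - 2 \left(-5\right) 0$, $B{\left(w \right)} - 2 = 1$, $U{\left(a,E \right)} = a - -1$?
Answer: $-110$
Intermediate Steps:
$U{\left(a,E \right)} = 1 + a$ ($U{\left(a,E \right)} = a + 1 = 1 + a$)
$B{\left(w \right)} = 3$ ($B{\left(w \right)} = 2 + 1 = 3$)
$x = 1$ ($x = 1 - \left(-10\right) 0 = 1 - 0 = 1 + 0 = 1$)
$l{\left(H,P \right)} = -2$
$110 \left(l{\left(-11,9 \right)} + x\right) = 110 \left(-2 + 1\right) = 110 \left(-1\right) = -110$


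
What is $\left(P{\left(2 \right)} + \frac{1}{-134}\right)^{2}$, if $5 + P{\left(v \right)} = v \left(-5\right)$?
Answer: $\frac{4044121}{17956} \approx 225.22$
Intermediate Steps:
$P{\left(v \right)} = -5 - 5 v$ ($P{\left(v \right)} = -5 + v \left(-5\right) = -5 - 5 v$)
$\left(P{\left(2 \right)} + \frac{1}{-134}\right)^{2} = \left(\left(-5 - 10\right) + \frac{1}{-134}\right)^{2} = \left(\left(-5 - 10\right) - \frac{1}{134}\right)^{2} = \left(-15 - \frac{1}{134}\right)^{2} = \left(- \frac{2011}{134}\right)^{2} = \frac{4044121}{17956}$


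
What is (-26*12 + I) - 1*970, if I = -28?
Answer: -1310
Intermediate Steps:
(-26*12 + I) - 1*970 = (-26*12 - 28) - 1*970 = (-312 - 28) - 970 = -340 - 970 = -1310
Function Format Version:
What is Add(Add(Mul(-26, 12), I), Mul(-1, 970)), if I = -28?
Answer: -1310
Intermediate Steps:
Add(Add(Mul(-26, 12), I), Mul(-1, 970)) = Add(Add(Mul(-26, 12), -28), Mul(-1, 970)) = Add(Add(-312, -28), -970) = Add(-340, -970) = -1310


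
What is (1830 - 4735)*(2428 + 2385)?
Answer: -13981765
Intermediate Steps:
(1830 - 4735)*(2428 + 2385) = -2905*4813 = -13981765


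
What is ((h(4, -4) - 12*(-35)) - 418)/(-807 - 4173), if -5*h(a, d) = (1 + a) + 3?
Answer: -1/12450 ≈ -8.0321e-5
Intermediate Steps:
h(a, d) = -⅘ - a/5 (h(a, d) = -((1 + a) + 3)/5 = -(4 + a)/5 = -⅘ - a/5)
((h(4, -4) - 12*(-35)) - 418)/(-807 - 4173) = (((-⅘ - ⅕*4) - 12*(-35)) - 418)/(-807 - 4173) = (((-⅘ - ⅘) + 420) - 418)/(-4980) = ((-8/5 + 420) - 418)*(-1/4980) = (2092/5 - 418)*(-1/4980) = (⅖)*(-1/4980) = -1/12450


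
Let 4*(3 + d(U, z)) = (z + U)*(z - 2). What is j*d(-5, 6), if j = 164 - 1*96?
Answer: -136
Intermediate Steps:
d(U, z) = -3 + (-2 + z)*(U + z)/4 (d(U, z) = -3 + ((z + U)*(z - 2))/4 = -3 + ((U + z)*(-2 + z))/4 = -3 + ((-2 + z)*(U + z))/4 = -3 + (-2 + z)*(U + z)/4)
j = 68 (j = 164 - 96 = 68)
j*d(-5, 6) = 68*(-3 - ½*(-5) - ½*6 + (¼)*6² + (¼)*(-5)*6) = 68*(-3 + 5/2 - 3 + (¼)*36 - 15/2) = 68*(-3 + 5/2 - 3 + 9 - 15/2) = 68*(-2) = -136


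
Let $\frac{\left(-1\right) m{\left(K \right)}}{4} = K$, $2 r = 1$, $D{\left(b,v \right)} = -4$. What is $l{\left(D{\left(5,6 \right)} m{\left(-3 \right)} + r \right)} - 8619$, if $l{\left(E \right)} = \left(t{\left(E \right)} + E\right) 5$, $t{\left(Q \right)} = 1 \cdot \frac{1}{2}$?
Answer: $-8854$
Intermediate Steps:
$r = \frac{1}{2}$ ($r = \frac{1}{2} \cdot 1 = \frac{1}{2} \approx 0.5$)
$m{\left(K \right)} = - 4 K$
$t{\left(Q \right)} = \frac{1}{2}$ ($t{\left(Q \right)} = 1 \cdot \frac{1}{2} = \frac{1}{2}$)
$l{\left(E \right)} = \frac{5}{2} + 5 E$ ($l{\left(E \right)} = \left(\frac{1}{2} + E\right) 5 = \frac{5}{2} + 5 E$)
$l{\left(D{\left(5,6 \right)} m{\left(-3 \right)} + r \right)} - 8619 = \left(\frac{5}{2} + 5 \left(- 4 \left(\left(-4\right) \left(-3\right)\right) + \frac{1}{2}\right)\right) - 8619 = \left(\frac{5}{2} + 5 \left(\left(-4\right) 12 + \frac{1}{2}\right)\right) - 8619 = \left(\frac{5}{2} + 5 \left(-48 + \frac{1}{2}\right)\right) - 8619 = \left(\frac{5}{2} + 5 \left(- \frac{95}{2}\right)\right) - 8619 = \left(\frac{5}{2} - \frac{475}{2}\right) - 8619 = -235 - 8619 = -8854$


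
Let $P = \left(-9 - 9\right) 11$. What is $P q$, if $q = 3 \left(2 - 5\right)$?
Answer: $1782$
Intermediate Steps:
$q = -9$ ($q = 3 \left(-3\right) = -9$)
$P = -198$ ($P = \left(-18\right) 11 = -198$)
$P q = \left(-198\right) \left(-9\right) = 1782$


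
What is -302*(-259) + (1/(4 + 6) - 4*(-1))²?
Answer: 7823481/100 ≈ 78235.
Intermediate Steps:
-302*(-259) + (1/(4 + 6) - 4*(-1))² = 78218 + (1/10 + 4)² = 78218 + (⅒ + 4)² = 78218 + (41/10)² = 78218 + 1681/100 = 7823481/100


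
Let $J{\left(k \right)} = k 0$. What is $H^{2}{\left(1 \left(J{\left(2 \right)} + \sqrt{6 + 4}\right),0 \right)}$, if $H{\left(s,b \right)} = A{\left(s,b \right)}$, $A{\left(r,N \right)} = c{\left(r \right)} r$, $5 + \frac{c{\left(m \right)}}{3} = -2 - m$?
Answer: $5310 + 1260 \sqrt{10} \approx 9294.5$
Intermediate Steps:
$c{\left(m \right)} = -21 - 3 m$ ($c{\left(m \right)} = -15 + 3 \left(-2 - m\right) = -15 - \left(6 + 3 m\right) = -21 - 3 m$)
$A{\left(r,N \right)} = r \left(-21 - 3 r\right)$ ($A{\left(r,N \right)} = \left(-21 - 3 r\right) r = r \left(-21 - 3 r\right)$)
$J{\left(k \right)} = 0$
$H{\left(s,b \right)} = - 3 s \left(7 + s\right)$
$H^{2}{\left(1 \left(J{\left(2 \right)} + \sqrt{6 + 4}\right),0 \right)} = \left(- 3 \cdot 1 \left(0 + \sqrt{6 + 4}\right) \left(7 + 1 \left(0 + \sqrt{6 + 4}\right)\right)\right)^{2} = \left(- 3 \cdot 1 \left(0 + \sqrt{10}\right) \left(7 + 1 \left(0 + \sqrt{10}\right)\right)\right)^{2} = \left(- 3 \cdot 1 \sqrt{10} \left(7 + 1 \sqrt{10}\right)\right)^{2} = \left(- 3 \sqrt{10} \left(7 + \sqrt{10}\right)\right)^{2} = 90 \left(7 + \sqrt{10}\right)^{2}$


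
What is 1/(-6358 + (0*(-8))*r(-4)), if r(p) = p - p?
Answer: -1/6358 ≈ -0.00015728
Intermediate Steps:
r(p) = 0
1/(-6358 + (0*(-8))*r(-4)) = 1/(-6358 + (0*(-8))*0) = 1/(-6358 + 0*0) = 1/(-6358 + 0) = 1/(-6358) = -1/6358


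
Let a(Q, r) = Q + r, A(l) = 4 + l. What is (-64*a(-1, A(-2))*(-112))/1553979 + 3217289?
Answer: 714228507157/221997 ≈ 3.2173e+6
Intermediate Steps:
(-64*a(-1, A(-2))*(-112))/1553979 + 3217289 = (-64*(-1 + (4 - 2))*(-112))/1553979 + 3217289 = (-64*(-1 + 2)*(-112))*(1/1553979) + 3217289 = (-64*1*(-112))*(1/1553979) + 3217289 = -64*(-112)*(1/1553979) + 3217289 = 7168*(1/1553979) + 3217289 = 1024/221997 + 3217289 = 714228507157/221997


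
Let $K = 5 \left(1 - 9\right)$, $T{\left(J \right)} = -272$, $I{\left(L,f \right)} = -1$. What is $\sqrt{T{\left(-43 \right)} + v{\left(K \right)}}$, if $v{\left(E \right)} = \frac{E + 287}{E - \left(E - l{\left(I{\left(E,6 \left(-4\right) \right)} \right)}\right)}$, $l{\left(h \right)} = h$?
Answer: $i \sqrt{519} \approx 22.782 i$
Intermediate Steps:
$K = -40$ ($K = 5 \left(-8\right) = -40$)
$v{\left(E \right)} = -287 - E$ ($v{\left(E \right)} = \frac{E + 287}{E - \left(1 + E\right)} = \frac{287 + E}{-1} = \left(287 + E\right) \left(-1\right) = -287 - E$)
$\sqrt{T{\left(-43 \right)} + v{\left(K \right)}} = \sqrt{-272 - 247} = \sqrt{-519} = i \sqrt{519}$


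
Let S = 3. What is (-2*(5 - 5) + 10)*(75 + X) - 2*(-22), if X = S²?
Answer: 884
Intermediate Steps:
X = 9 (X = 3² = 9)
(-2*(5 - 5) + 10)*(75 + X) - 2*(-22) = (-2*(5 - 5) + 10)*(75 + 9) - 2*(-22) = (-2*0 + 10)*84 + 44 = (0 + 10)*84 + 44 = 10*84 + 44 = 840 + 44 = 884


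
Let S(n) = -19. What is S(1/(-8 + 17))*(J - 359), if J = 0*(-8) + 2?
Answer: 6783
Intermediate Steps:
J = 2 (J = 0 + 2 = 2)
S(1/(-8 + 17))*(J - 359) = -19*(2 - 359) = -19*(-357) = 6783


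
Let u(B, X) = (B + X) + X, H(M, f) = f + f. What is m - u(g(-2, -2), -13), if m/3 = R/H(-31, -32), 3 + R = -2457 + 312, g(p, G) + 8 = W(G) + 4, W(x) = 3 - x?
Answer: 2011/16 ≈ 125.69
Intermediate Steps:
H(M, f) = 2*f
g(p, G) = -1 - G (g(p, G) = -8 + ((3 - G) + 4) = -8 + (7 - G) = -1 - G)
R = -2148 (R = -3 + (-2457 + 312) = -3 - 2145 = -2148)
u(B, X) = B + 2*X
m = 1611/16 (m = 3*(-2148/(2*(-32))) = 3*(-2148/(-64)) = 3*(-2148*(-1/64)) = 3*(537/16) = 1611/16 ≈ 100.69)
m - u(g(-2, -2), -13) = 1611/16 - ((-1 - 1*(-2)) + 2*(-13)) = 1611/16 - ((-1 + 2) - 26) = 1611/16 - (1 - 26) = 1611/16 - 1*(-25) = 1611/16 + 25 = 2011/16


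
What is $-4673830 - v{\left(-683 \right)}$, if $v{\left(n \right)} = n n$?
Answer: $-5140319$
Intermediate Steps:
$v{\left(n \right)} = n^{2}$
$-4673830 - v{\left(-683 \right)} = -4673830 - \left(-683\right)^{2} = -4673830 - 466489 = -5140319$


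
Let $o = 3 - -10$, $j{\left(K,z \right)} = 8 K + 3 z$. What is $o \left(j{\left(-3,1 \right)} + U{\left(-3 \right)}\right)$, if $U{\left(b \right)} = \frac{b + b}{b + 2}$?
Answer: $-195$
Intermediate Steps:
$U{\left(b \right)} = \frac{2 b}{2 + b}$
$j{\left(K,z \right)} = 3 z + 8 K$
$o = 13$ ($o = 3 + 10 = 13$)
$o \left(j{\left(-3,1 \right)} + U{\left(-3 \right)}\right) = 13 \left(\left(3 \cdot 1 + 8 \left(-3\right)\right) + 2 \left(-3\right) \frac{1}{2 - 3}\right) = 13 \left(\left(3 - 24\right) + 2 \left(-3\right) \frac{1}{-1}\right) = 13 \left(-21 + 2 \left(-3\right) \left(-1\right)\right) = 13 \left(-21 + 6\right) = 13 \left(-15\right) = -195$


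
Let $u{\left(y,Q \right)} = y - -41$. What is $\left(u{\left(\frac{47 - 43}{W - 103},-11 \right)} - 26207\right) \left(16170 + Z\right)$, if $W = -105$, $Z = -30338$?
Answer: $\frac{4819362086}{13} \approx 3.7072 \cdot 10^{8}$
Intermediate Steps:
$u{\left(y,Q \right)} = 41 + y$ ($u{\left(y,Q \right)} = y + 41 = 41 + y$)
$\left(u{\left(\frac{47 - 43}{W - 103},-11 \right)} - 26207\right) \left(16170 + Z\right) = \left(\left(41 + \frac{47 - 43}{-105 - 103}\right) - 26207\right) \left(16170 - 30338\right) = \left(\left(41 + \frac{4}{-208}\right) - 26207\right) \left(-14168\right) = \left(\left(41 + 4 \left(- \frac{1}{208}\right)\right) - 26207\right) \left(-14168\right) = \left(\left(41 - \frac{1}{52}\right) - 26207\right) \left(-14168\right) = \left(\frac{2131}{52} - 26207\right) \left(-14168\right) = \left(- \frac{1360633}{52}\right) \left(-14168\right) = \frac{4819362086}{13}$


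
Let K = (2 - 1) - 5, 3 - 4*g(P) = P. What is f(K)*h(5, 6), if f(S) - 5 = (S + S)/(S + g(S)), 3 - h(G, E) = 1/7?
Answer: 220/9 ≈ 24.444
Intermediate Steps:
g(P) = 3/4 - P/4
h(G, E) = 20/7 (h(G, E) = 3 - 1/7 = 20/7)
K = -4 (K = 1 - 5 = -4)
f(S) = 5 + 2*S/(3/4 + 3*S/4) (f(S) = 5 + (S + S)/(S + (3/4 - S/4)) = 5 + (2*S)/(3/4 + 3*S/4) = 5 + 2*S/(3/4 + 3*S/4))
f(K)*h(5, 6) = ((15 + 23*(-4))/(3*(1 - 4)))*(20/7) = ((1/3)*(15 - 92)/(-3))*(20/7) = ((1/3)*(-1/3)*(-77))*(20/7) = (77/9)*(20/7) = 220/9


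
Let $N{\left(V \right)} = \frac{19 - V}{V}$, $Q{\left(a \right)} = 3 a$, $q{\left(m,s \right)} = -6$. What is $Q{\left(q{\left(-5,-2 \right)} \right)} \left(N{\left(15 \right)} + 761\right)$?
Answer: $- \frac{68514}{5} \approx -13703.0$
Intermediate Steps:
$N{\left(V \right)} = \frac{19 - V}{V}$
$Q{\left(q{\left(-5,-2 \right)} \right)} \left(N{\left(15 \right)} + 761\right) = 3 \left(-6\right) \left(\frac{19 - 15}{15} + 761\right) = - 18 \left(\frac{19 - 15}{15} + 761\right) = - 18 \left(\frac{1}{15} \cdot 4 + 761\right) = - 18 \left(\frac{4}{15} + 761\right) = \left(-18\right) \frac{11419}{15} = - \frac{68514}{5}$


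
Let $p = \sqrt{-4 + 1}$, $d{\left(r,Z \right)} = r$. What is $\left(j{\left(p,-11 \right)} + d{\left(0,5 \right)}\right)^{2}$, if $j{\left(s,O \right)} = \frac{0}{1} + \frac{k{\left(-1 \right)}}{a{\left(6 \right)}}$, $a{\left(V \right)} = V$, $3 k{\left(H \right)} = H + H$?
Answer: $\frac{1}{81} \approx 0.012346$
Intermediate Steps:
$k{\left(H \right)} = \frac{2 H}{3}$ ($k{\left(H \right)} = \frac{H + H}{3} = \frac{2 H}{3}$)
$p = i \sqrt{3}$ ($p = \sqrt{-3} = i \sqrt{3} \approx 1.732 i$)
$j{\left(s,O \right)} = - \frac{1}{9}$ ($j{\left(s,O \right)} = \frac{0}{1} + \frac{\frac{2}{3} \left(-1\right)}{6} = 0 \cdot 1 - \frac{1}{9} = 0 - \frac{1}{9} = - \frac{1}{9}$)
$\left(j{\left(p,-11 \right)} + d{\left(0,5 \right)}\right)^{2} = \left(- \frac{1}{9} + 0\right)^{2} = \left(- \frac{1}{9}\right)^{2} = \frac{1}{81}$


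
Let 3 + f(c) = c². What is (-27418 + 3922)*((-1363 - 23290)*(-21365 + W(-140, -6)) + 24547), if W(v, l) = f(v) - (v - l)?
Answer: -947066171304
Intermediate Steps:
f(c) = -3 + c²
W(v, l) = -3 + l + v² - v (W(v, l) = (-3 + v²) - (v - l) = (-3 + v²) + (l - v) = -3 + l + v² - v)
(-27418 + 3922)*((-1363 - 23290)*(-21365 + W(-140, -6)) + 24547) = (-27418 + 3922)*((-1363 - 23290)*(-21365 + (-3 - 6 + (-140)² - 1*(-140))) + 24547) = -23496*(-24653*(-21365 + (-3 - 6 + 19600 + 140)) + 24547) = -23496*(-24653*(-21365 + 19731) + 24547) = -23496*(-24653*(-1634) + 24547) = -23496*(40283002 + 24547) = -23496*40307549 = -947066171304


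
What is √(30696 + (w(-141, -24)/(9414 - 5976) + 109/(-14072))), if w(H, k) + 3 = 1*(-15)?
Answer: √55437035538240938/1343876 ≈ 175.20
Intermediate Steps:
w(H, k) = -18 (w(H, k) = -3 + 1*(-15) = -3 - 15 = -18)
√(30696 + (w(-141, -24)/(9414 - 5976) + 109/(-14072))) = √(30696 + (-18/(9414 - 5976) + 109/(-14072))) = √(30696 + (-18/3438 + 109*(-1/14072))) = √(30696 + (-18*1/3438 - 109/14072)) = √(30696 + (-1/191 - 109/14072)) = √(30696 - 34891/2687752) = √(82503200501/2687752) = √55437035538240938/1343876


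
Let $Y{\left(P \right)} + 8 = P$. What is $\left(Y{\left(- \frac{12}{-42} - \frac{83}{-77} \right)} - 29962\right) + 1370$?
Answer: $- \frac{314585}{11} \approx -28599.0$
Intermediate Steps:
$Y{\left(P \right)} = -8 + P$
$\left(Y{\left(- \frac{12}{-42} - \frac{83}{-77} \right)} - 29962\right) + 1370 = \left(\left(-8 - \left(- \frac{83}{77} - \frac{2}{7}\right)\right) - 29962\right) + 1370 = \left(\left(-8 - - \frac{15}{11}\right) - 29962\right) + 1370 = \left(\left(-8 + \left(\frac{2}{7} + \frac{83}{77}\right)\right) - 29962\right) + 1370 = \left(\left(-8 + \frac{15}{11}\right) - 29962\right) + 1370 = \left(- \frac{73}{11} - 29962\right) + 1370 = - \frac{329655}{11} + 1370 = - \frac{314585}{11}$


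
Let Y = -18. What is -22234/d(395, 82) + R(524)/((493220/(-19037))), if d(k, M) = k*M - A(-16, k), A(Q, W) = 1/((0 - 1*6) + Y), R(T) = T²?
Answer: -78146335534676/7373269085 ≈ -10599.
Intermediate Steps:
A(Q, W) = -1/24 (A(Q, W) = 1/((0 - 1*6) - 18) = 1/((0 - 6) - 18) = 1/(-6 - 18) = 1/(-24) = -1/24)
d(k, M) = 1/24 + M*k (d(k, M) = k*M - 1*(-1/24) = M*k + 1/24 = 1/24 + M*k)
-22234/d(395, 82) + R(524)/((493220/(-19037))) = -22234/(1/24 + 82*395) + 524²/((493220/(-19037))) = -22234/(1/24 + 32390) + 274576/((493220*(-1/19037))) = -22234/777361/24 + 274576/(-493220/19037) = -22234*24/777361 + 274576*(-19037/493220) = -533616/777361 - 1306775828/123305 = -78146335534676/7373269085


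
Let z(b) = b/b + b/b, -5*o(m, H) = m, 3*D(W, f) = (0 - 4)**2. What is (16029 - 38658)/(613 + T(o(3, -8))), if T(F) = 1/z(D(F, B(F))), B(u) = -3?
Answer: -15086/409 ≈ -36.885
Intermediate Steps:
D(W, f) = 16/3 (D(W, f) = (0 - 4)**2/3 = (1/3)*(-4)**2 = (1/3)*16 = 16/3)
o(m, H) = -m/5
z(b) = 2 (z(b) = 1 + 1 = 2)
T(F) = 1/2
(16029 - 38658)/(613 + T(o(3, -8))) = (16029 - 38658)/(613 + 1/2) = -22629/1227/2 = -22629*2/1227 = -15086/409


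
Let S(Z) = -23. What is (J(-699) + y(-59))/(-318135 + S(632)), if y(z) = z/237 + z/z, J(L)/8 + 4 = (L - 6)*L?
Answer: -467165957/37701723 ≈ -12.391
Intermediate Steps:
J(L) = -32 + 8*L*(-6 + L) (J(L) = -32 + 8*((L - 6)*L) = -32 + 8*((-6 + L)*L) = -32 + 8*(L*(-6 + L)) = -32 + 8*L*(-6 + L))
y(z) = 1 + z/237 (y(z) = z*(1/237) + 1 = z/237 + 1 = 1 + z/237)
(J(-699) + y(-59))/(-318135 + S(632)) = ((-32 - 48*(-699) + 8*(-699)²) + (1 + (1/237)*(-59)))/(-318135 - 23) = ((-32 + 33552 + 8*488601) + (1 - 59/237))/(-318158) = ((-32 + 33552 + 3908808) + 178/237)*(-1/318158) = (3942328 + 178/237)*(-1/318158) = (934331914/237)*(-1/318158) = -467165957/37701723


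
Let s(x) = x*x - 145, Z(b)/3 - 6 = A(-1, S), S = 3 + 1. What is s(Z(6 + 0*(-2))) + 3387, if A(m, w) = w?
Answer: 4142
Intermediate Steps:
S = 4
Z(b) = 30 (Z(b) = 18 + 3*4 = 18 + 12 = 30)
s(x) = -145 + x² (s(x) = x² - 145 = -145 + x²)
s(Z(6 + 0*(-2))) + 3387 = (-145 + 30²) + 3387 = (-145 + 900) + 3387 = 755 + 3387 = 4142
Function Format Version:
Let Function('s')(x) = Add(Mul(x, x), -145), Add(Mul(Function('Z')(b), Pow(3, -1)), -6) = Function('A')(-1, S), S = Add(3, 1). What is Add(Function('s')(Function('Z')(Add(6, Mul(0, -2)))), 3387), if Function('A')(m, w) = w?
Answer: 4142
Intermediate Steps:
S = 4
Function('Z')(b) = 30 (Function('Z')(b) = Add(18, Mul(3, 4)) = Add(18, 12) = 30)
Function('s')(x) = Add(-145, Pow(x, 2)) (Function('s')(x) = Add(Pow(x, 2), -145) = Add(-145, Pow(x, 2)))
Add(Function('s')(Function('Z')(Add(6, Mul(0, -2)))), 3387) = Add(Add(-145, Pow(30, 2)), 3387) = Add(Add(-145, 900), 3387) = Add(755, 3387) = 4142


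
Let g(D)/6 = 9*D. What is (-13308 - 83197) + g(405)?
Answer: -74635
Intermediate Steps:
g(D) = 54*D (g(D) = 6*(9*D) = 54*D)
(-13308 - 83197) + g(405) = (-13308 - 83197) + 54*405 = -96505 + 21870 = -74635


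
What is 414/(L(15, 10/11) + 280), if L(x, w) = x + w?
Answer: 1518/1085 ≈ 1.3991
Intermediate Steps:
L(x, w) = w + x
414/(L(15, 10/11) + 280) = 414/((10/11 + 15) + 280) = 414/(175/11 + 280) = 414/(3255/11) = 414*(11/3255) = 1518/1085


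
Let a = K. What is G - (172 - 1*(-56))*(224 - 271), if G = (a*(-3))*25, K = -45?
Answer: 14091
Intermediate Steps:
a = -45
G = 3375 (G = -45*(-3)*25 = 135*25 = 3375)
G - (172 - 1*(-56))*(224 - 271) = 3375 - (172 - 1*(-56))*(224 - 271) = 3375 - (172 + 56)*(-47) = 3375 - 228*(-47) = 3375 - 1*(-10716) = 3375 + 10716 = 14091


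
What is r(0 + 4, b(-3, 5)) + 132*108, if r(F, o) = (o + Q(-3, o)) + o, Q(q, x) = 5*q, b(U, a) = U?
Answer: 14235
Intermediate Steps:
r(F, o) = -15 + 2*o (r(F, o) = (o + 5*(-3)) + o = (o - 15) + o = (-15 + o) + o = -15 + 2*o)
r(0 + 4, b(-3, 5)) + 132*108 = (-15 + 2*(-3)) + 132*108 = (-15 - 6) + 14256 = -21 + 14256 = 14235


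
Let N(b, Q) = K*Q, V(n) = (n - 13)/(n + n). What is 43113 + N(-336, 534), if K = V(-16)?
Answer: 697551/16 ≈ 43597.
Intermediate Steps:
V(n) = (-13 + n)/(2*n) (V(n) = (-13 + n)/((2*n)) = (-13 + n)*(1/(2*n)) = (-13 + n)/(2*n))
K = 29/32 (K = (1/2)*(-13 - 16)/(-16) = (1/2)*(-1/16)*(-29) = 29/32 ≈ 0.90625)
N(b, Q) = 29*Q/32
43113 + N(-336, 534) = 43113 + (29/32)*534 = 43113 + 7743/16 = 697551/16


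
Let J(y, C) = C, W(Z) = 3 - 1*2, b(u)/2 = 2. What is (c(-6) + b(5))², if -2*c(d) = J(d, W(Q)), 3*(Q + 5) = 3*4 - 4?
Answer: 49/4 ≈ 12.250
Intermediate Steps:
Q = -7/3 (Q = -5 + (3*4 - 4)/3 = -5 + (12 - 4)/3 = -5 + (⅓)*8 = -5 + 8/3 = -7/3 ≈ -2.3333)
b(u) = 4 (b(u) = 2*2 = 4)
W(Z) = 1 (W(Z) = 3 - 2 = 1)
c(d) = -½ (c(d) = -½*1 = -½)
(c(-6) + b(5))² = (-½ + 4)² = (7/2)² = 49/4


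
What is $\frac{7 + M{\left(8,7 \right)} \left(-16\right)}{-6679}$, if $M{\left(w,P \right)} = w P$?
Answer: $\frac{889}{6679} \approx 0.1331$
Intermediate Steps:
$M{\left(w,P \right)} = P w$
$\frac{7 + M{\left(8,7 \right)} \left(-16\right)}{-6679} = \frac{7 + 7 \cdot 8 \left(-16\right)}{-6679} = \left(7 + 56 \left(-16\right)\right) \left(- \frac{1}{6679}\right) = \left(7 - 896\right) \left(- \frac{1}{6679}\right) = \left(-889\right) \left(- \frac{1}{6679}\right) = \frac{889}{6679}$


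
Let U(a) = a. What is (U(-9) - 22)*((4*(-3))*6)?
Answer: 2232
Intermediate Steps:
(U(-9) - 22)*((4*(-3))*6) = (-9 - 22)*((4*(-3))*6) = -(-372)*6 = -31*(-72) = 2232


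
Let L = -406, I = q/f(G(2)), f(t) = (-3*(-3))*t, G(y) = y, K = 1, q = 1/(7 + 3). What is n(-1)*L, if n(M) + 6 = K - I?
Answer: 182903/90 ≈ 2032.3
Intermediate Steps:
q = ⅒ (q = 1/10 = ⅒ ≈ 0.10000)
f(t) = 9*t
I = 1/180 (I = 1/(10*((9*2))) = (⅒)/18 = (⅒)*(1/18) = 1/180 ≈ 0.0055556)
n(M) = -901/180 (n(M) = -6 + (1 - 1*1/180) = -6 + (1 - 1/180) = -6 + 179/180 = -901/180)
n(-1)*L = -901/180*(-406) = 182903/90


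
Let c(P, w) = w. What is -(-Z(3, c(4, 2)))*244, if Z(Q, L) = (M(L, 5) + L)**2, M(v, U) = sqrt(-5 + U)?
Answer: 976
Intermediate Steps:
Z(Q, L) = L**2 (Z(Q, L) = (sqrt(-5 + 5) + L)**2 = (sqrt(0) + L)**2 = (0 + L)**2 = L**2)
-(-Z(3, c(4, 2)))*244 = -(-1*2**2)*244 = -(-1*4)*244 = -(-4)*244 = -1*(-976) = 976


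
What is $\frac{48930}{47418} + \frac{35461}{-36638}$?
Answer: $\frac{2647801}{41364302} \approx 0.064012$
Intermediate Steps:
$\frac{48930}{47418} + \frac{35461}{-36638} = 48930 \cdot \frac{1}{47418} + 35461 \left(- \frac{1}{36638}\right) = \frac{1165}{1129} - \frac{35461}{36638} = \frac{2647801}{41364302}$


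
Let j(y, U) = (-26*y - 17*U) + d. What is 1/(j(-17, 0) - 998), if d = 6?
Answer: -1/550 ≈ -0.0018182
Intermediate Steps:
j(y, U) = 6 - 26*y - 17*U (j(y, U) = (-26*y - 17*U) + 6 = 6 - 26*y - 17*U)
1/(j(-17, 0) - 998) = 1/((6 - 26*(-17) - 17*0) - 998) = 1/((6 + 442 + 0) - 998) = 1/(448 - 998) = 1/(-550) = -1/550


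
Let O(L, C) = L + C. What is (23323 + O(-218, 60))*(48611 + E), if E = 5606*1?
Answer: 1255936805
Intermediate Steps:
E = 5606
O(L, C) = C + L
(23323 + O(-218, 60))*(48611 + E) = (23323 + (60 - 218))*(48611 + 5606) = (23323 - 158)*54217 = 23165*54217 = 1255936805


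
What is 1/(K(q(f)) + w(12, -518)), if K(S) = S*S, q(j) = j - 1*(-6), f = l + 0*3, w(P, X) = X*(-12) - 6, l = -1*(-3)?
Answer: 1/6291 ≈ 0.00015896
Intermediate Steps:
l = 3
w(P, X) = -6 - 12*X (w(P, X) = -12*X - 6 = -6 - 12*X)
f = 3 (f = 3 + 0*3 = 3 + 0 = 3)
q(j) = 6 + j (q(j) = j + 6 = 6 + j)
K(S) = S**2
1/(K(q(f)) + w(12, -518)) = 1/((6 + 3)**2 + (-6 - 12*(-518))) = 1/(9**2 + (-6 + 6216)) = 1/(81 + 6210) = 1/6291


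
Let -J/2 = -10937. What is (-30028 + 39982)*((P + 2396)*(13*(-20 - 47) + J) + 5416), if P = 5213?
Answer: 1590820836822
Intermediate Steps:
J = 21874 (J = -2*(-10937) = 21874)
(-30028 + 39982)*((P + 2396)*(13*(-20 - 47) + J) + 5416) = (-30028 + 39982)*((5213 + 2396)*(13*(-20 - 47) + 21874) + 5416) = 9954*(7609*(13*(-67) + 21874) + 5416) = 9954*(7609*(-871 + 21874) + 5416) = 9954*(7609*21003 + 5416) = 9954*(159811827 + 5416) = 9954*159817243 = 1590820836822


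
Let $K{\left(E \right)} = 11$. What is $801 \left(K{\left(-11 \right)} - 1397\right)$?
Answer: $-1110186$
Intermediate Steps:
$801 \left(K{\left(-11 \right)} - 1397\right) = 801 \left(11 - 1397\right) = 801 \left(-1386\right) = -1110186$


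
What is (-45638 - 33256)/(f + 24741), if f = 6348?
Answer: -26298/10363 ≈ -2.5377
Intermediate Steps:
(-45638 - 33256)/(f + 24741) = (-45638 - 33256)/(6348 + 24741) = -78894/31089 = -78894*1/31089 = -26298/10363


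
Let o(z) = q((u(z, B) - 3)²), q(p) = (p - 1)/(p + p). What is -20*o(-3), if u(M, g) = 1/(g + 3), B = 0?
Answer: -275/32 ≈ -8.5938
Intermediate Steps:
u(M, g) = 1/(3 + g)
q(p) = (-1 + p)/(2*p) (q(p) = (-1 + p)/((2*p)) = (-1 + p)*(1/(2*p)) = (-1 + p)/(2*p))
o(z) = 55/128 (o(z) = (-1 + (1/(3 + 0) - 3)²)/(2*((1/(3 + 0) - 3)²)) = (-1 + (1/3 - 3)²)/(2*((1/3 - 3)²)) = (-1 + (⅓ - 3)²)/(2*((⅓ - 3)²)) = (-1 + (-8/3)²)/(2*((-8/3)²)) = (-1 + 64/9)/(2*(64/9)) = (½)*(9/64)*(55/9) = 55/128)
-20*o(-3) = -20*55/128 = -275/32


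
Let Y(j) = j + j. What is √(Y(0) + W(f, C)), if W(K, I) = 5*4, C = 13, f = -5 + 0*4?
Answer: 2*√5 ≈ 4.4721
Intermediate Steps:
f = -5 (f = -5 + 0 = -5)
Y(j) = 2*j
W(K, I) = 20
√(Y(0) + W(f, C)) = √(2*0 + 20) = √(0 + 20) = √20 = 2*√5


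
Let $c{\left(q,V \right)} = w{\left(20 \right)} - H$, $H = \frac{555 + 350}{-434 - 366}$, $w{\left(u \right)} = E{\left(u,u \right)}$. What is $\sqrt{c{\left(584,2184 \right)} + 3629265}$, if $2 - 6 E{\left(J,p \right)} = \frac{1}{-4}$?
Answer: $\frac{\sqrt{5806826410}}{40} \approx 1905.1$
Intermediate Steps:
$E{\left(J,p \right)} = \frac{3}{8}$ ($E{\left(J,p \right)} = \frac{1}{3} - \frac{1}{6 \left(-4\right)} = \frac{1}{3} - - \frac{1}{24} = \frac{1}{3} + \frac{1}{24} = \frac{3}{8}$)
$w{\left(u \right)} = \frac{3}{8}$
$H = - \frac{181}{160}$ ($H = \frac{905}{-800} = 905 \left(- \frac{1}{800}\right) = - \frac{181}{160} \approx -1.1313$)
$c{\left(q,V \right)} = \frac{241}{160}$ ($c{\left(q,V \right)} = \frac{3}{8} - - \frac{181}{160} = \frac{3}{8} + \frac{181}{160} = \frac{241}{160}$)
$\sqrt{c{\left(584,2184 \right)} + 3629265} = \sqrt{\frac{241}{160} + 3629265} = \sqrt{\frac{580682641}{160}} = \frac{\sqrt{5806826410}}{40}$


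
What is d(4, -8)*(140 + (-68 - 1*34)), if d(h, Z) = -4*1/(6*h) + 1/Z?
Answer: -133/12 ≈ -11.083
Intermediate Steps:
d(h, Z) = 1/Z - 2/(3*h) (d(h, Z) = -2/(3*h) + 1/Z = 1/Z - 2/(3*h))
d(4, -8)*(140 + (-68 - 1*34)) = (1/(-8) - ⅔/4)*(140 + (-68 - 1*34)) = (-⅛ - ⅔*¼)*(140 + (-68 - 34)) = (-⅛ - ⅙)*(140 - 102) = -7/24*38 = -133/12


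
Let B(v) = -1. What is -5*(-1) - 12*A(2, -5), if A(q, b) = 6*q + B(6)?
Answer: -127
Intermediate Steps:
A(q, b) = -1 + 6*q (A(q, b) = 6*q - 1 = -1 + 6*q)
-5*(-1) - 12*A(2, -5) = -5*(-1) - 12*(-1 + 6*2) = 5 - 12*(-1 + 12) = 5 - 12*11 = 5 - 132 = -127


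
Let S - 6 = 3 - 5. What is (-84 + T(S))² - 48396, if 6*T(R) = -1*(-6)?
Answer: -41507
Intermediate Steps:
S = 4 (S = 6 + (3 - 5) = 6 - 2 = 4)
T(R) = 1 (T(R) = (-1*(-6))/6 = (⅙)*6 = 1)
(-84 + T(S))² - 48396 = (-84 + 1)² - 48396 = (-83)² - 48396 = 6889 - 48396 = -41507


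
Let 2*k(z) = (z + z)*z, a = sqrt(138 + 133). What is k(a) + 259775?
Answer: 260046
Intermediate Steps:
a = sqrt(271) ≈ 16.462
k(z) = z**2 (k(z) = ((z + z)*z)/2 = ((2*z)*z)/2 = (2*z**2)/2 = z**2)
k(a) + 259775 = (sqrt(271))**2 + 259775 = 271 + 259775 = 260046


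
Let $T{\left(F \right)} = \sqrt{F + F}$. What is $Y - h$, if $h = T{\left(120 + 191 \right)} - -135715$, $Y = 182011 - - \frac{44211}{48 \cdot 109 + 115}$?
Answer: $\frac{247588923}{5347} - \sqrt{622} \approx 46279.0$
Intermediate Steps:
$T{\left(F \right)} = \sqrt{2} \sqrt{F}$ ($T{\left(F \right)} = \sqrt{2 F} = \sqrt{2} \sqrt{F}$)
$Y = \frac{973257028}{5347}$ ($Y = 182011 - - \frac{44211}{5232 + 115} = 182011 - - \frac{44211}{5347} = 182011 + \frac{44211}{5347} = \frac{973257028}{5347} \approx 1.8202 \cdot 10^{5}$)
$h = 135715 + \sqrt{622}$ ($h = \sqrt{2} \sqrt{120 + 191} - -135715 = \sqrt{2} \sqrt{311} + 135715 = \sqrt{622} + 135715 = 135715 + \sqrt{622} \approx 1.3574 \cdot 10^{5}$)
$Y - h = \frac{973257028}{5347} - \left(135715 + \sqrt{622}\right) = \frac{247588923}{5347} - \sqrt{622}$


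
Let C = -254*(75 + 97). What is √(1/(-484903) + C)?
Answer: I*√10272399607625295/484903 ≈ 209.02*I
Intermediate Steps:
C = -43688 (C = -254*172 = -43688)
√(1/(-484903) + C) = √(1/(-484903) - 43688) = √(-1/484903 - 43688) = √(-21184442265/484903) = I*√10272399607625295/484903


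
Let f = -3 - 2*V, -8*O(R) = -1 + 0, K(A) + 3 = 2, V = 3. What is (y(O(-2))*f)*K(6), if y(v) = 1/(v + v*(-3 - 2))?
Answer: -18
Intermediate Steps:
K(A) = -1 (K(A) = -3 + 2 = -1)
O(R) = 1/8 (O(R) = -(-1 + 0)/8 = -1/8*(-1) = 1/8)
y(v) = -1/(4*v) (y(v) = 1/(v + v*(-5)) = 1/(v - 5*v) = 1/(-4*v) = -1/(4*v))
f = -9 (f = -3 - 2*3 = -3 - 6 = -9)
(y(O(-2))*f)*K(6) = (-1/(4*1/8)*(-9))*(-1) = (-1/4*8*(-9))*(-1) = -2*(-9)*(-1) = 18*(-1) = -18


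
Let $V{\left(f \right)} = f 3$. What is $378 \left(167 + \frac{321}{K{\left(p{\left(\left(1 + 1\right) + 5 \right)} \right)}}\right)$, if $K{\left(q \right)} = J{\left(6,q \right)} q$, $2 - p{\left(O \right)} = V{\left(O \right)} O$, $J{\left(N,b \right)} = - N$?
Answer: $\frac{9173493}{145} \approx 63266.0$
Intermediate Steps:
$V{\left(f \right)} = 3 f$
$p{\left(O \right)} = 2 - 3 O^{2}$ ($p{\left(O \right)} = 2 - 3 O O = 2 - 3 O^{2}$)
$K{\left(q \right)} = - 6 q$ ($K{\left(q \right)} = \left(-1\right) 6 q = - 6 q$)
$378 \left(167 + \frac{321}{K{\left(p{\left(\left(1 + 1\right) + 5 \right)} \right)}}\right) = 378 \left(167 + \frac{321}{\left(-6\right) \left(2 - 3 \left(\left(1 + 1\right) + 5\right)^{2}\right)}\right) = 378 \left(167 + \frac{321}{\left(-6\right) \left(2 - 3 \left(2 + 5\right)^{2}\right)}\right) = 378 \left(167 + \frac{321}{\left(-6\right) \left(2 - 3 \cdot 7^{2}\right)}\right) = 378 \left(167 + \frac{321}{\left(-6\right) \left(2 - 147\right)}\right) = 378 \left(167 + \frac{321}{\left(-6\right) \left(-145\right)}\right) = 378 \left(167 + \frac{321}{870}\right) = 378 \left(167 + 321 \cdot \frac{1}{870}\right) = 378 \left(167 + \frac{107}{290}\right) = 378 \cdot \frac{48537}{290} = \frac{9173493}{145}$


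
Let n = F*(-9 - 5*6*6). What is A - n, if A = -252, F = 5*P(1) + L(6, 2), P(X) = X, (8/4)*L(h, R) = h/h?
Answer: 1575/2 ≈ 787.50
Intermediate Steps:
L(h, R) = 1/2 (L(h, R) = (h/h)/2 = (1/2)*1 = 1/2)
F = 11/2 (F = 5*1 + 1/2 = 5 + 1/2 = 11/2 ≈ 5.5000)
n = -2079/2 (n = 11*(-9 - 5*6*6)/2 = 11*(-9 - 30*6)/2 = 11*(-9 - 180)/2 = (11/2)*(-189) = -2079/2 ≈ -1039.5)
A - n = -252 - 1*(-2079/2) = -252 + 2079/2 = 1575/2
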